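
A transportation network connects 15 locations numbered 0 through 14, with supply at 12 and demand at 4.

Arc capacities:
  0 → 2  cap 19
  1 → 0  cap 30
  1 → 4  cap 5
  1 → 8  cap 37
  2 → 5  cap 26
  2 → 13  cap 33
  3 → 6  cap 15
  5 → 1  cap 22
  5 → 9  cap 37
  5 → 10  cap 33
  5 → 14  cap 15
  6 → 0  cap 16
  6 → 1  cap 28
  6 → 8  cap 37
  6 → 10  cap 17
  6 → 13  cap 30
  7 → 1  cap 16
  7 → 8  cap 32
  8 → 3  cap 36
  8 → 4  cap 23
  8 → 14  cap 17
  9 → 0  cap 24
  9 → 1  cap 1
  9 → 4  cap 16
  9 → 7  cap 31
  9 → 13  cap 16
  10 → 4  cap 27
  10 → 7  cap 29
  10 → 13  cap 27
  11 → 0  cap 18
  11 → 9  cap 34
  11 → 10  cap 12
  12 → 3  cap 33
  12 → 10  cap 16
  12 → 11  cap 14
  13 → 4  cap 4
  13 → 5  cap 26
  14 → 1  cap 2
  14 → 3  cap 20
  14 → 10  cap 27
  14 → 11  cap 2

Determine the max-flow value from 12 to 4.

augment #1: 12→10→4 bottleneck 16, total now 16
augment #2: 12→11→9→4 bottleneck 14, total now 30
augment #3: 12→3→6→1→4 bottleneck 5, total now 35
augment #4: 12→3→6→8→4 bottleneck 10, total now 45

Maximum flow value: 45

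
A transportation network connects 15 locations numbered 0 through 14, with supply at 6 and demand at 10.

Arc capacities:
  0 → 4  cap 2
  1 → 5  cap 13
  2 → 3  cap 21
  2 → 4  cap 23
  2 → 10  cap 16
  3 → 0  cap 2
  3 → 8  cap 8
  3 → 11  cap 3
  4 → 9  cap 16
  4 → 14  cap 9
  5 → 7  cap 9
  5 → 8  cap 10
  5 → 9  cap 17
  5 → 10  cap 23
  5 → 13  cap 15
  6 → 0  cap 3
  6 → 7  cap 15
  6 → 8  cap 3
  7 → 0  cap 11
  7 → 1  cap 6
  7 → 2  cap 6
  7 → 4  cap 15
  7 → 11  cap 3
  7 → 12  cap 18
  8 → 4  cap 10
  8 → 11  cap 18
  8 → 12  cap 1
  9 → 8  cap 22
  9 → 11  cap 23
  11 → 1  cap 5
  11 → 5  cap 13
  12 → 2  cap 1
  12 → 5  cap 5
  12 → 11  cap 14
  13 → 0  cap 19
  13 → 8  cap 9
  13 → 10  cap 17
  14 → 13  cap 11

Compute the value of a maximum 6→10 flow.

Maximum flow value: 20

augment #1: 6→7→2→10 bottleneck 6, total now 6
augment #2: 6→7→1→5→10 bottleneck 6, total now 12
augment #3: 6→7→11→5→10 bottleneck 3, total now 15
augment #4: 6→8→11→5→10 bottleneck 3, total now 18
augment #5: 6→0→4→14→13→10 bottleneck 2, total now 20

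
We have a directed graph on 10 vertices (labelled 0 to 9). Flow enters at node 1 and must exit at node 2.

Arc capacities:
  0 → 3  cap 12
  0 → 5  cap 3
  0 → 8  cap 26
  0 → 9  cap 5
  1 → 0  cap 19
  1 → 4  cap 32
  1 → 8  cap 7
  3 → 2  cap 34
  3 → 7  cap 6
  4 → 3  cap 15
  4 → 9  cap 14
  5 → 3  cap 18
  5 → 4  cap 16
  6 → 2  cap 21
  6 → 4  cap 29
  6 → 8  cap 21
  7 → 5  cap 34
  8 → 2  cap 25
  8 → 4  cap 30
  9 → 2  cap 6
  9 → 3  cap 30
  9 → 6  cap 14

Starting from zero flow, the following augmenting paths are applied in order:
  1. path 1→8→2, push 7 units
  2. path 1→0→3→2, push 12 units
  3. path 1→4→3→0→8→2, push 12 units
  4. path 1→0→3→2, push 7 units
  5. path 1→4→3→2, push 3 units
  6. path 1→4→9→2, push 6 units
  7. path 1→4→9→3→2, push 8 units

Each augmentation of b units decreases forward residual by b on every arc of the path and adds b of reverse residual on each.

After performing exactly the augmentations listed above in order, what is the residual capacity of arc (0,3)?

after path 1 (1→8→2, push 7): res(0,3)=12
after path 2 (1→0→3→2, push 12): res(0,3)=0
after path 3 (1→4→3→0→8→2, push 12): res(0,3)=12
after path 4 (1→0→3→2, push 7): res(0,3)=5
after path 5 (1→4→3→2, push 3): res(0,3)=5
after path 6 (1→4→9→2, push 6): res(0,3)=5
after path 7 (1→4→9→3→2, push 8): res(0,3)=5

Residual capacity of (0,3): 5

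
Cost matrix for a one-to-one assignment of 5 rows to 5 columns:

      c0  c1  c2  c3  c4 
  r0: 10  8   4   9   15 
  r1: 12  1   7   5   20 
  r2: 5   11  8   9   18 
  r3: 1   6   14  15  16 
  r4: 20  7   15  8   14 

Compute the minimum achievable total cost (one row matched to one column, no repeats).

Minimum assignment cost: 29

optimal assignment: row0→col2 (cost 4), row1→col1 (cost 1), row2→col3 (cost 9), row3→col0 (cost 1), row4→col4 (cost 14)
total = 4 + 1 + 9 + 1 + 14 = 29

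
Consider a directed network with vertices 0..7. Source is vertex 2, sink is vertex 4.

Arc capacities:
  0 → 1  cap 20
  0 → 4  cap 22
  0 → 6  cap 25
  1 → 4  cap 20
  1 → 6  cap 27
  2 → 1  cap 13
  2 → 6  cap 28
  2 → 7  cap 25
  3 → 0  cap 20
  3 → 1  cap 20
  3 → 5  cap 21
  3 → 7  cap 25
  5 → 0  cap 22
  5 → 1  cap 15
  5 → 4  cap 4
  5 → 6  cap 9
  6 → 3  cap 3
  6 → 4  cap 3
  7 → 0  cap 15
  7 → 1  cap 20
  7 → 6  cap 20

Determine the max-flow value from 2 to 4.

augment #1: 2→1→4 bottleneck 13, total now 13
augment #2: 2→6→4 bottleneck 3, total now 16
augment #3: 2→7→0→4 bottleneck 15, total now 31
augment #4: 2→7→1→4 bottleneck 7, total now 38
augment #5: 2→6→3→0→4 bottleneck 3, total now 41

Maximum flow value: 41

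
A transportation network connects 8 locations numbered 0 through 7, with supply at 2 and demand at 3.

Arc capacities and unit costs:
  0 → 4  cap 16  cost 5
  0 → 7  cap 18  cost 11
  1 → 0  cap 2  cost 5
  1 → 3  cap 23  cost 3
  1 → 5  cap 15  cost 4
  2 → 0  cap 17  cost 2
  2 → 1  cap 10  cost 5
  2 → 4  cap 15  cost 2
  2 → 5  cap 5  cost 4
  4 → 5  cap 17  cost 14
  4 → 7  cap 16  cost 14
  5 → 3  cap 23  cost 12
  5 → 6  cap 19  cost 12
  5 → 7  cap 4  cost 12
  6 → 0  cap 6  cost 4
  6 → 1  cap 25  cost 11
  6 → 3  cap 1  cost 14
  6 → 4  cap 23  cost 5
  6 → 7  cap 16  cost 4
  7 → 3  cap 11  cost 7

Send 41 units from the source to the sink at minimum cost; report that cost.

Minimum cost for 41 units: 800

shortest-cost path #1: 2→1→3 push 10 @ unit cost 8 (adds 80)
shortest-cost path #2: 2→5→3 push 5 @ unit cost 16 (adds 80)
shortest-cost path #3: 2→0→7→3 push 11 @ unit cost 20 (adds 220)
shortest-cost path #4: 2→4→5→3 push 15 @ unit cost 28 (adds 420)
total cost = 800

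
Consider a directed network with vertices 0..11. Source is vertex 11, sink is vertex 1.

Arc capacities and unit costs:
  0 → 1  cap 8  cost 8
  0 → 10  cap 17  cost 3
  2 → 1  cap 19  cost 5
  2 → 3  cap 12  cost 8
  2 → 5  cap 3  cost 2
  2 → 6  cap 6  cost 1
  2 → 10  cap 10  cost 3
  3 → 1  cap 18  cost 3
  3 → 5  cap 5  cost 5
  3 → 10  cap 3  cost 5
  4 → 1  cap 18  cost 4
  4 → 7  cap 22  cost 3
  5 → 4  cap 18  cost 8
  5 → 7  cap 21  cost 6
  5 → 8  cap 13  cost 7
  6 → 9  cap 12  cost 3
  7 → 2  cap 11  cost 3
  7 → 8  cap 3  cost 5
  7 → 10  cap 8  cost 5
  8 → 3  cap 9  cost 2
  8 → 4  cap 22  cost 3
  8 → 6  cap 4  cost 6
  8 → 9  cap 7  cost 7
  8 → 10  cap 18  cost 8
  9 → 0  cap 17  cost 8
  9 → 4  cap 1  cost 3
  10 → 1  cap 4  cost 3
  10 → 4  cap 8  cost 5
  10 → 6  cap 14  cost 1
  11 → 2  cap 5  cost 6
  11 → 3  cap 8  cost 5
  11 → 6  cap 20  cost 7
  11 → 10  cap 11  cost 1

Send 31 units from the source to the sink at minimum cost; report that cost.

shortest-cost path #1: 11→10→1 push 4 @ unit cost 4 (adds 16)
shortest-cost path #2: 11→3→1 push 8 @ unit cost 8 (adds 64)
shortest-cost path #3: 11→10→4→1 push 7 @ unit cost 10 (adds 70)
shortest-cost path #4: 11→2→1 push 5 @ unit cost 11 (adds 55)
shortest-cost path #5: 11→6→9→4→1 push 1 @ unit cost 17 (adds 17)
shortest-cost path #6: 11→6→9→0→1 push 6 @ unit cost 26 (adds 156)
total cost = 378

Minimum cost for 31 units: 378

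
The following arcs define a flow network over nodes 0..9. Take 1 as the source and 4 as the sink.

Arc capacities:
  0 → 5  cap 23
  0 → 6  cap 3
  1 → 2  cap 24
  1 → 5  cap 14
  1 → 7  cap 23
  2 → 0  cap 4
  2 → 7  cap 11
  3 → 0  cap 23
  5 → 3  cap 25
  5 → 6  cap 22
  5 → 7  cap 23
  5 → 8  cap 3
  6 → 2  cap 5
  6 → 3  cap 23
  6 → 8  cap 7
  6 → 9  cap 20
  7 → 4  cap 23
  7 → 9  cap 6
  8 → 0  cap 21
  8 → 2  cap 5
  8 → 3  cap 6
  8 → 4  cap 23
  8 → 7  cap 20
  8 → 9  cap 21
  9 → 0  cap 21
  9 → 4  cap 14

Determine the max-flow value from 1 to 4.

Maximum flow value: 47

augment #1: 1→7→4 bottleneck 23, total now 23
augment #2: 1→5→8→4 bottleneck 3, total now 26
augment #3: 1→2→7→9→4 bottleneck 6, total now 32
augment #4: 1→5→6→8→4 bottleneck 7, total now 39
augment #5: 1→5→6→9→4 bottleneck 4, total now 43
augment #6: 1→2→0→6→9→4 bottleneck 3, total now 46
augment #7: 1→2→0→5→6→9→4 bottleneck 1, total now 47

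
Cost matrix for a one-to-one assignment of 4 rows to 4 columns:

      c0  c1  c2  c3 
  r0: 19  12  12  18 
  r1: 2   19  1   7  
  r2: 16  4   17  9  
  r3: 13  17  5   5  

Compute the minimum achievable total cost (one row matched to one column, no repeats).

optimal assignment: row0→col2 (cost 12), row1→col0 (cost 2), row2→col1 (cost 4), row3→col3 (cost 5)
total = 12 + 2 + 4 + 5 = 23

Minimum assignment cost: 23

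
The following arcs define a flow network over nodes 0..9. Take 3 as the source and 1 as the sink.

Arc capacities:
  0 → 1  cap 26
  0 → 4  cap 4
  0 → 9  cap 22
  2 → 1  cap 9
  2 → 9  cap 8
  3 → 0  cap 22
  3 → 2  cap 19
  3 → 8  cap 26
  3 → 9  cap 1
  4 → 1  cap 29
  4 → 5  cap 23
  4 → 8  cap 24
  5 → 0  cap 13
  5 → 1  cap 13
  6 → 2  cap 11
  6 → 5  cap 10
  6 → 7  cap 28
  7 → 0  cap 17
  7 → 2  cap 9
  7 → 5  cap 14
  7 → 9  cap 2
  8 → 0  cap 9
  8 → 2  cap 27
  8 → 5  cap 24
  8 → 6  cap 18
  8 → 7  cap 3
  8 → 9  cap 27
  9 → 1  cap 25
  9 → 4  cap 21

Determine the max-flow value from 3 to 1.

Maximum flow value: 66

augment #1: 3→0→1 bottleneck 22, total now 22
augment #2: 3→2→1 bottleneck 9, total now 31
augment #3: 3→9→1 bottleneck 1, total now 32
augment #4: 3→2→9→1 bottleneck 8, total now 40
augment #5: 3→8→0→1 bottleneck 4, total now 44
augment #6: 3→8→5→1 bottleneck 13, total now 57
augment #7: 3→8→9→1 bottleneck 9, total now 66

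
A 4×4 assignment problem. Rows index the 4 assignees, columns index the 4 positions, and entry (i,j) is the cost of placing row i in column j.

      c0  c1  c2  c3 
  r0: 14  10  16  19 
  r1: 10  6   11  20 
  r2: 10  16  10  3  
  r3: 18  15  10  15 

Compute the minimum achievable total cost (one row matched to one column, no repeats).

one of 2 optimal assignments: row0→col0 (cost 14), row1→col1 (cost 6), row2→col3 (cost 3), row3→col2 (cost 10)
total = 14 + 6 + 3 + 10 = 33

Minimum assignment cost: 33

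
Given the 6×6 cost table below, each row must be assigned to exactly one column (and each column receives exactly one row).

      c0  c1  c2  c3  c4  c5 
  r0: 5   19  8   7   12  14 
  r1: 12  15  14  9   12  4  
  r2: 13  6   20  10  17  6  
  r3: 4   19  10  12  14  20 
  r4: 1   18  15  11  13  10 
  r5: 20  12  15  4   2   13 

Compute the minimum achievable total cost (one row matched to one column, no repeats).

Minimum assignment cost: 30

optimal assignment: row0→col3 (cost 7), row1→col5 (cost 4), row2→col1 (cost 6), row3→col2 (cost 10), row4→col0 (cost 1), row5→col4 (cost 2)
total = 7 + 4 + 6 + 10 + 1 + 2 = 30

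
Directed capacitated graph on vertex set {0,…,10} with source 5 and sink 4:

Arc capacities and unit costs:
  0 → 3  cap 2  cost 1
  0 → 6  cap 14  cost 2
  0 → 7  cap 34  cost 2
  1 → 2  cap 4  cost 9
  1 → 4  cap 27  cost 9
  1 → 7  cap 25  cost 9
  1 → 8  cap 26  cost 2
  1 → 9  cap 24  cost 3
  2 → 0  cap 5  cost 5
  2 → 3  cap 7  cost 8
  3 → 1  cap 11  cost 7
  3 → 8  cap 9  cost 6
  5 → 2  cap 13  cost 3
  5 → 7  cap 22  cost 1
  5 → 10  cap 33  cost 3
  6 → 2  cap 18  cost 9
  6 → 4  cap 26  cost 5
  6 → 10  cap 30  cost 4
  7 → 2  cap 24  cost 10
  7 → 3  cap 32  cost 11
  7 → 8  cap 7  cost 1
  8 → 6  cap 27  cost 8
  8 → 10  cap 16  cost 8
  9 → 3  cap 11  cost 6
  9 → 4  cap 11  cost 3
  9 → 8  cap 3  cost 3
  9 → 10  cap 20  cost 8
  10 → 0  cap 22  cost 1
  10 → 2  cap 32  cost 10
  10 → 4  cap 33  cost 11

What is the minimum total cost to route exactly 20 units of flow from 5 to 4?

shortest-cost path #1: 5→10→0→6→4 push 14 @ unit cost 11 (adds 154)
shortest-cost path #2: 5→10→4 push 6 @ unit cost 14 (adds 84)
total cost = 238

Minimum cost for 20 units: 238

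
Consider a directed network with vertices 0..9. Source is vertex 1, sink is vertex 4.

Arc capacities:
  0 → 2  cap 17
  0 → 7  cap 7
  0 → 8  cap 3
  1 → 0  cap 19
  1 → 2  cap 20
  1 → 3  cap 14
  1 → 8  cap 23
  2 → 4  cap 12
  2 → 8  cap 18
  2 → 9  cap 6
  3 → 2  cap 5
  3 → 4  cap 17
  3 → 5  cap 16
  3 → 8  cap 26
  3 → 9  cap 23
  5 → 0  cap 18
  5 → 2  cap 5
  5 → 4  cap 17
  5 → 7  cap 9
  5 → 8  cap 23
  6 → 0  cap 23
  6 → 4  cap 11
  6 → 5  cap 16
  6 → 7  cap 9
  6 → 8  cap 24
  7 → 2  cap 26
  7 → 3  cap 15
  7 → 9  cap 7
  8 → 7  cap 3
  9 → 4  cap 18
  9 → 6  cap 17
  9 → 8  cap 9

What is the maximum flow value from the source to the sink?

Maximum flow value: 42

augment #1: 1→2→4 bottleneck 12, total now 12
augment #2: 1→3→4 bottleneck 14, total now 26
augment #3: 1→2→9→4 bottleneck 6, total now 32
augment #4: 1→0→7→3→4 bottleneck 3, total now 35
augment #5: 1→0→7→9→4 bottleneck 4, total now 39
augment #6: 1→8→7→9→4 bottleneck 3, total now 42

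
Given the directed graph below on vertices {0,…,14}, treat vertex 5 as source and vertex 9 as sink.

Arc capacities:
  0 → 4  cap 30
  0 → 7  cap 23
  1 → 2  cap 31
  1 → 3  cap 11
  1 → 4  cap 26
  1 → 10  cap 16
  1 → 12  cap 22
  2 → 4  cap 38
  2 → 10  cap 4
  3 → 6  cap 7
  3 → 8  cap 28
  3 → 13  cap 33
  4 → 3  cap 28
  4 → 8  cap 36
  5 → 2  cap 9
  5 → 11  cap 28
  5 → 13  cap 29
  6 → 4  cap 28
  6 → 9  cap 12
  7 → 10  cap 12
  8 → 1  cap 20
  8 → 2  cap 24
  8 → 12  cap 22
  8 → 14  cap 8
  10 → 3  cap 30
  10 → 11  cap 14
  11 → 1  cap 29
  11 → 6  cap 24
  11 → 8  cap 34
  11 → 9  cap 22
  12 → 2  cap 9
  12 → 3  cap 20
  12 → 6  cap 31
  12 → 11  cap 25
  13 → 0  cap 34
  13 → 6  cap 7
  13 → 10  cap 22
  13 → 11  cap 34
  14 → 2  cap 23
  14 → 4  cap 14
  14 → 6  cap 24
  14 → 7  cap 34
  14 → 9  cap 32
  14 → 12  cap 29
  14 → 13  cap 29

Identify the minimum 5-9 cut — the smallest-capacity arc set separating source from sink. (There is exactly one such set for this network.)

Min-cut arcs: {(6,9), (8,14), (11,9)} (total capacity 42)

augment #1: 5→11→9 push 22
augment #2: 5→11→6→9 push 6
augment #3: 5→13→6→9 push 6
augment #4: 5→2→4→8→14→9 push 8
max flow = 42; residual-reachable set from 5 gives S-side
cut edges (S→T): {(6,9), (8,14), (11,9)} total cap 42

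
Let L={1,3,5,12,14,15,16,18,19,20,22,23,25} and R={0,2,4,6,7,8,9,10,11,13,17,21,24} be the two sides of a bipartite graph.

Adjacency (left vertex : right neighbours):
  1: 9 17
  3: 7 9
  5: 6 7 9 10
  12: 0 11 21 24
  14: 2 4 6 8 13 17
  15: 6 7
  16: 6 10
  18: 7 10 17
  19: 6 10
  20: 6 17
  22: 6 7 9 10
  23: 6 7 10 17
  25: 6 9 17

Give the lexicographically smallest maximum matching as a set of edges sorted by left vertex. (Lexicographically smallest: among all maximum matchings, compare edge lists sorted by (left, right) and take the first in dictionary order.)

Lex-smallest maximum matching: {(1,9), (3,7), (5,6), (12,0), (14,2), (16,10), (18,17)}

|M| = 7 (so the lex-smallest maximum matching has 7 edges)
process left vertices in ascending order; for each, take the smallest-labelled available neighbour that still permits 7 edges overall, or leave it unmatched if none does
lex-smallest matching: {1-9, 3-7, 5-6, 12-0, 14-2, 16-10, 18-17}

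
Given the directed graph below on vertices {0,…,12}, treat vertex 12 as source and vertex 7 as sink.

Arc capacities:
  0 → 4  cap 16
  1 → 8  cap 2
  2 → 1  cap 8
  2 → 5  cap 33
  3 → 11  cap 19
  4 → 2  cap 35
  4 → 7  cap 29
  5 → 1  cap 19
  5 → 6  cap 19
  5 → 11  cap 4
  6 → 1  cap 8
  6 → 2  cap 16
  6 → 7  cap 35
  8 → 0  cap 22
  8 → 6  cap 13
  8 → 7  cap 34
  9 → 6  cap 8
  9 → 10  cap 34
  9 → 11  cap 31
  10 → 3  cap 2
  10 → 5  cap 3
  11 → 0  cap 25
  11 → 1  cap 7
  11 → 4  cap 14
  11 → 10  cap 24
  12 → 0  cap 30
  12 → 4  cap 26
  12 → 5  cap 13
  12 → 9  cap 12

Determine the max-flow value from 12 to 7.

augment #1: 12→4→7 bottleneck 26, total now 26
augment #2: 12→0→4→7 bottleneck 3, total now 29
augment #3: 12→5→6→7 bottleneck 13, total now 42
augment #4: 12→9→6→7 bottleneck 8, total now 50
augment #5: 12→9→10→5→6→7 bottleneck 3, total now 53
augment #6: 12→9→11→1→8→7 bottleneck 1, total now 54
augment #7: 12→0→4→2→1→8→7 bottleneck 1, total now 55
augment #8: 12→0→4→2→5→6→7 bottleneck 3, total now 58

Maximum flow value: 58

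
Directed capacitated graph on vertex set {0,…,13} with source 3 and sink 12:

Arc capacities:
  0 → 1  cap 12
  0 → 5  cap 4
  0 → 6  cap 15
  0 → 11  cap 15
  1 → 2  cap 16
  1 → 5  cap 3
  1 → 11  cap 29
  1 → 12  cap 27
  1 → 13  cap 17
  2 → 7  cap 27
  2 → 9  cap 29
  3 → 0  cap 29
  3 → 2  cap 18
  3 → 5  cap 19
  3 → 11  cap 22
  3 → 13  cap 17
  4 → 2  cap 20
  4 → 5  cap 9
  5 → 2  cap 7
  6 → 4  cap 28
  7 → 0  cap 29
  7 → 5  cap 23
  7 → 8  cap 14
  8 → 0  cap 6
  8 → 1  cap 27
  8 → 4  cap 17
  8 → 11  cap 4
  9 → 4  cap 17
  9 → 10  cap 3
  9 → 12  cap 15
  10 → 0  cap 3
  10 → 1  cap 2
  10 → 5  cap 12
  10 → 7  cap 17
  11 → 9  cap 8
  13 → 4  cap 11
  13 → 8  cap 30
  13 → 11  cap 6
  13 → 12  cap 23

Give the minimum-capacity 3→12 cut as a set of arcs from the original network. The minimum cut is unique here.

augment #1: 3→13→12 push 17
augment #2: 3→0→1→12 push 12
augment #3: 3→2→9→12 push 15
augment #4: 3→2→7→8→1→12 push 3
augment #5: 3→11→9→10→1→12 push 2
augment #6: 3→5→2→7→8→1→12 push 7
augment #7: 3→11→9→2→7→8→1→12 push 3
augment #8: 3→11→9→2→7→8→1→13→12 push 1
max flow = 60; residual-reachable set from 3 gives S-side
cut edges (S→T): {(0,1), (3,13), (7,8), (9,12), (10,1)} total cap 60

Min-cut arcs: {(0,1), (3,13), (7,8), (9,12), (10,1)} (total capacity 60)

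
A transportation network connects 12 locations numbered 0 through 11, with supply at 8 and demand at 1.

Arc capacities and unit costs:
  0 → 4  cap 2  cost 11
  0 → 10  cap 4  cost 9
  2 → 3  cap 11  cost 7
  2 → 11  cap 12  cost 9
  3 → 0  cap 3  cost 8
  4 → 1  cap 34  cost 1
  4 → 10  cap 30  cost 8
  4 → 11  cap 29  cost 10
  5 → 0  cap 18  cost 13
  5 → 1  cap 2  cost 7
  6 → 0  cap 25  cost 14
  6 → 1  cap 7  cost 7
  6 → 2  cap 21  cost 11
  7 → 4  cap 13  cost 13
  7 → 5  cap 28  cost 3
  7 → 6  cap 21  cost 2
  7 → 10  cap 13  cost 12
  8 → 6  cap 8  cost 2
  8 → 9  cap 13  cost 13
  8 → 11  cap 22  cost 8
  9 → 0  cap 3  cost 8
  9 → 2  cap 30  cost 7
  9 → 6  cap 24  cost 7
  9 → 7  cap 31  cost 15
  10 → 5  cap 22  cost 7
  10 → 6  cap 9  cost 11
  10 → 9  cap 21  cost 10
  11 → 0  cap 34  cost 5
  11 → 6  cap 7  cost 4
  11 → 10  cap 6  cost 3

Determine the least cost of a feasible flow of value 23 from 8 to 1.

Minimum cost for 23 units: 667

shortest-cost path #1: 8→6→1 push 7 @ unit cost 9 (adds 63)
shortest-cost path #2: 8→11→0→4→1 push 2 @ unit cost 25 (adds 50)
shortest-cost path #3: 8→11→10→5→1 push 2 @ unit cost 25 (adds 50)
shortest-cost path #4: 8→9→7→4→1 push 12 @ unit cost 42 (adds 504)
total cost = 667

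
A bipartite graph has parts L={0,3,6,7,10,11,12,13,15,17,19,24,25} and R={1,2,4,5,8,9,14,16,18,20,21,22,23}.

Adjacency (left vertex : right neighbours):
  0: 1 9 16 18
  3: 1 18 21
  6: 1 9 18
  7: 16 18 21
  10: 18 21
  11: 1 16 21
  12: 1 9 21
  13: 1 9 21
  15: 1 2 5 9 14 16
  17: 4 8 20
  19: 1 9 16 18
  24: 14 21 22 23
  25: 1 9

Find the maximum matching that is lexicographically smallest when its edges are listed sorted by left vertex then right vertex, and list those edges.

|M| = 8 (so the lex-smallest maximum matching has 8 edges)
process left vertices in ascending order; for each, take the smallest-labelled available neighbour that still permits 8 edges overall, or leave it unmatched if none does
lex-smallest matching: {0-1, 3-18, 6-9, 7-16, 10-21, 15-2, 17-4, 24-14}

Lex-smallest maximum matching: {(0,1), (3,18), (6,9), (7,16), (10,21), (15,2), (17,4), (24,14)}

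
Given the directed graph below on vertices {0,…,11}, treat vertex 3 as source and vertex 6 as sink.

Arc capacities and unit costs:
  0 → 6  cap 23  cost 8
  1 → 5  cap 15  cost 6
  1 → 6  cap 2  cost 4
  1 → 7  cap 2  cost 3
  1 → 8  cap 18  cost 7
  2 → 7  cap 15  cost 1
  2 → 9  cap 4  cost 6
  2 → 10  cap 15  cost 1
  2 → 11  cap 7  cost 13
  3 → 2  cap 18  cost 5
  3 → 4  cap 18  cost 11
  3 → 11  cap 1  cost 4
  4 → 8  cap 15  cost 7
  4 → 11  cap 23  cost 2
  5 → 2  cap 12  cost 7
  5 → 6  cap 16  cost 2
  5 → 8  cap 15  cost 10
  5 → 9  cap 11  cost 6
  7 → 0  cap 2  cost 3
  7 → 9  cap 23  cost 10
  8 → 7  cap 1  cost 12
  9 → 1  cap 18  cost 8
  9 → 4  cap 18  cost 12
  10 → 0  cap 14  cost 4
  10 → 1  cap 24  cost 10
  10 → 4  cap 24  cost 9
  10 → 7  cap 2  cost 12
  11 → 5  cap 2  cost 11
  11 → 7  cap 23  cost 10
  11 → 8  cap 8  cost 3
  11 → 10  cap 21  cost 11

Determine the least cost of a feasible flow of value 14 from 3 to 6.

Minimum cost for 14 units: 249

shortest-cost path #1: 3→11→5→6 push 1 @ unit cost 17 (adds 17)
shortest-cost path #2: 3→2→7→0→6 push 2 @ unit cost 17 (adds 34)
shortest-cost path #3: 3→2→10→0→6 push 11 @ unit cost 18 (adds 198)
total cost = 249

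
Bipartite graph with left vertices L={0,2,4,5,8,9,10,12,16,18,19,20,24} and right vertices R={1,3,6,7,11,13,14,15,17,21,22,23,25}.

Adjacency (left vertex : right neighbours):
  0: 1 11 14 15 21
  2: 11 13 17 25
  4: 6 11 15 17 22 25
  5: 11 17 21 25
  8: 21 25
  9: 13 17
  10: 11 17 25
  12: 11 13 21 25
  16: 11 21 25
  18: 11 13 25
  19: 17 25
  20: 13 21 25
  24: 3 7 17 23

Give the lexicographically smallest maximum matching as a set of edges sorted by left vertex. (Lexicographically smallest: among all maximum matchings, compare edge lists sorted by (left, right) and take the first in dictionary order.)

Lex-smallest maximum matching: {(0,1), (2,11), (4,6), (5,17), (8,21), (9,13), (10,25), (24,3)}

|M| = 8 (so the lex-smallest maximum matching has 8 edges)
process left vertices in ascending order; for each, take the smallest-labelled available neighbour that still permits 8 edges overall, or leave it unmatched if none does
lex-smallest matching: {0-1, 2-11, 4-6, 5-17, 8-21, 9-13, 10-25, 24-3}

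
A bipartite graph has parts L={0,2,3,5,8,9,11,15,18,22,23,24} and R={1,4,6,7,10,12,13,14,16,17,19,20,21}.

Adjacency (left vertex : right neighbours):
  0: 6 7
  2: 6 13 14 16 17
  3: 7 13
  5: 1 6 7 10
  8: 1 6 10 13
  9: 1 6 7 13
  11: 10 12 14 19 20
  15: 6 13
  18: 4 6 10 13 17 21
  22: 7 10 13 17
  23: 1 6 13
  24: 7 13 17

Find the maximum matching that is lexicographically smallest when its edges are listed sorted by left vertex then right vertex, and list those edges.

Lex-smallest maximum matching: {(0,6), (2,14), (3,7), (5,1), (8,10), (9,13), (11,12), (18,4), (22,17)}

|M| = 9 (so the lex-smallest maximum matching has 9 edges)
process left vertices in ascending order; for each, take the smallest-labelled available neighbour that still permits 9 edges overall, or leave it unmatched if none does
lex-smallest matching: {0-6, 2-14, 3-7, 5-1, 8-10, 9-13, 11-12, 18-4, 22-17}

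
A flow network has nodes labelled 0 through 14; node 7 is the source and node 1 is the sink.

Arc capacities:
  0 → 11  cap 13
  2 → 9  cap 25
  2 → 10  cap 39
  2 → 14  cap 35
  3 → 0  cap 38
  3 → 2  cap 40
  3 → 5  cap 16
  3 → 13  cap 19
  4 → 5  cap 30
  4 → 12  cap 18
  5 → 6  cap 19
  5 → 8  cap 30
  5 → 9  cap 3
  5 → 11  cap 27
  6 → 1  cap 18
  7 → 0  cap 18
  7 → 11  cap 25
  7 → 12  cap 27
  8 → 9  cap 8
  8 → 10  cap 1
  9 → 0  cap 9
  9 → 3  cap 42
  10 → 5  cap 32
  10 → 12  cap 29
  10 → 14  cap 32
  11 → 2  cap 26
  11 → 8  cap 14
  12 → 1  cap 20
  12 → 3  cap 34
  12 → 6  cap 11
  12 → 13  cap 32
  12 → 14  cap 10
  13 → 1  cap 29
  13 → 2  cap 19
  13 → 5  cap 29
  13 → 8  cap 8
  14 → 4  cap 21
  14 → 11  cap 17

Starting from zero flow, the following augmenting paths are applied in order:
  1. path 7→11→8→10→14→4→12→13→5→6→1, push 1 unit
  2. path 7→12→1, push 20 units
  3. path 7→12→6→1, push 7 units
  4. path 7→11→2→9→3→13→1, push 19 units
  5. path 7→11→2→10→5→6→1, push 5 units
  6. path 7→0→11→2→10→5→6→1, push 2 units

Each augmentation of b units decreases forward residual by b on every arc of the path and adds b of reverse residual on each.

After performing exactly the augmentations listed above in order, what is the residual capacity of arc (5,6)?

after path 1 (7→11→8→10→14→4→12→13→5→6→1, push 1): res(5,6)=18
after path 2 (7→12→1, push 20): res(5,6)=18
after path 3 (7→12→6→1, push 7): res(5,6)=18
after path 4 (7→11→2→9→3→13→1, push 19): res(5,6)=18
after path 5 (7→11→2→10→5→6→1, push 5): res(5,6)=13
after path 6 (7→0→11→2→10→5→6→1, push 2): res(5,6)=11

Residual capacity of (5,6): 11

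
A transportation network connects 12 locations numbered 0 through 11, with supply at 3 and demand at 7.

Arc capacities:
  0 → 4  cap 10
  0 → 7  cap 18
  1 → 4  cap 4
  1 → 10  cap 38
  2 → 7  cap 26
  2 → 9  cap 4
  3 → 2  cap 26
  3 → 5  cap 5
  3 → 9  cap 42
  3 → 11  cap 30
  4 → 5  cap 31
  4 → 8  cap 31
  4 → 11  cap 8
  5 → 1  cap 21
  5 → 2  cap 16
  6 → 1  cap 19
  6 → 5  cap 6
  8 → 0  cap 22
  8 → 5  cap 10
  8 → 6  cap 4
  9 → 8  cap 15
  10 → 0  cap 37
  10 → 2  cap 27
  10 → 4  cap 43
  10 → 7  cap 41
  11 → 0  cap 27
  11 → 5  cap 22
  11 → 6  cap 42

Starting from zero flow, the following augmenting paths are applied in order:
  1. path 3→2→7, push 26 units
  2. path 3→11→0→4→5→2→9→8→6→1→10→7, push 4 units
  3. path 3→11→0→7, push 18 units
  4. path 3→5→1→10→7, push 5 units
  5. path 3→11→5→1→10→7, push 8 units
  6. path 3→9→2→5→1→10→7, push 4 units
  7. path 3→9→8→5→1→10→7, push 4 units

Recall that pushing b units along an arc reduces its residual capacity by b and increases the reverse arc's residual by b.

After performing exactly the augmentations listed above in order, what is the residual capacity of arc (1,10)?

after path 1 (3→2→7, push 26): res(1,10)=38
after path 2 (3→11→0→4→5→2→9→8→6→1→10→7, push 4): res(1,10)=34
after path 3 (3→11→0→7, push 18): res(1,10)=34
after path 4 (3→5→1→10→7, push 5): res(1,10)=29
after path 5 (3→11→5→1→10→7, push 8): res(1,10)=21
after path 6 (3→9→2→5→1→10→7, push 4): res(1,10)=17
after path 7 (3→9→8→5→1→10→7, push 4): res(1,10)=13

Residual capacity of (1,10): 13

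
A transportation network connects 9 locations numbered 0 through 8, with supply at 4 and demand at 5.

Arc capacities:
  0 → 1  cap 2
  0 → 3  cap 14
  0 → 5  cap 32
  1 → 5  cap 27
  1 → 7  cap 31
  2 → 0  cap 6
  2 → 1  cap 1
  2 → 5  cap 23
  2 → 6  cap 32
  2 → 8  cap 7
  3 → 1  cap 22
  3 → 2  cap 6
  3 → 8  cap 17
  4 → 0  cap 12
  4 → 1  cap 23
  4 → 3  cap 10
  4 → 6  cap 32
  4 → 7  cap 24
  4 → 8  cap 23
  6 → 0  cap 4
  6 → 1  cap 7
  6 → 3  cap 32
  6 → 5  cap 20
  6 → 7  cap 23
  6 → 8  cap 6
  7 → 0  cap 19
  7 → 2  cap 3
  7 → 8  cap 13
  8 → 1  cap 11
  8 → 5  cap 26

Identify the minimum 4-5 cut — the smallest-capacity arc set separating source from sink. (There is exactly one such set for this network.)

augment #1: 4→0→5 push 12
augment #2: 4→1→5 push 23
augment #3: 4→6→5 push 20
augment #4: 4→8→5 push 23
augment #5: 4→3→1→5 push 4
augment #6: 4→3→2→5 push 6
augment #7: 4→6→0→5 push 4
augment #8: 4→6→8→5 push 3
augment #9: 4→7→0→5 push 16
augment #10: 4→7→2→5 push 3
max flow = 114; residual-reachable set from 4 gives S-side
cut edges (S→T): {(0,5), (1,5), (3,2), (6,5), (7,2), (8,5)} total cap 114

Min-cut arcs: {(0,5), (1,5), (3,2), (6,5), (7,2), (8,5)} (total capacity 114)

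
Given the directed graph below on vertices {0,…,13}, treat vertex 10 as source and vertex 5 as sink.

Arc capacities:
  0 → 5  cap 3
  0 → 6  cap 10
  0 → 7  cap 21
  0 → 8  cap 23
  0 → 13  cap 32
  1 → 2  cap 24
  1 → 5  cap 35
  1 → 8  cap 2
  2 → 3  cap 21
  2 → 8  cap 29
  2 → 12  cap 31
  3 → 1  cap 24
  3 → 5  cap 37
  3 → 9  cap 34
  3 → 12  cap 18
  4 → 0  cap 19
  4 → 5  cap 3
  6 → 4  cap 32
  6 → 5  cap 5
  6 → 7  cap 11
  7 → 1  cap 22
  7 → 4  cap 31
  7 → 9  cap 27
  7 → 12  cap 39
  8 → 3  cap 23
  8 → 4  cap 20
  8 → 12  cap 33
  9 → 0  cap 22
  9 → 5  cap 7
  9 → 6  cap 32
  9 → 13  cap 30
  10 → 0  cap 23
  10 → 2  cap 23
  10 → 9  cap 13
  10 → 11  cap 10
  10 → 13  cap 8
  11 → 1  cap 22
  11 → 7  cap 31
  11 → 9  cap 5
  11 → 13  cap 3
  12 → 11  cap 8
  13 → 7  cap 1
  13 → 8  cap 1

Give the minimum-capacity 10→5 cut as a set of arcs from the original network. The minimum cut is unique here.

Min-cut arcs: {(10,0), (10,2), (10,9), (10,11), (13,7), (13,8)} (total capacity 71)

augment #1: 10→0→5 push 3
augment #2: 10→9→5 push 7
augment #3: 10→0→6→5 push 5
augment #4: 10→2→3→5 push 21
augment #5: 10→11→1→5 push 10
augment #6: 10→0→6→4→5 push 3
augment #7: 10→0→7→1→5 push 12
augment #8: 10→2→8→3→5 push 2
augment #9: 10→13→7→1→5 push 1
augment #10: 10→13→8→3→5 push 1
augment #11: 10→9→0→7→1→5 push 6
max flow = 71; residual-reachable set from 10 gives S-side
cut edges (S→T): {(10,0), (10,2), (10,9), (10,11), (13,7), (13,8)} total cap 71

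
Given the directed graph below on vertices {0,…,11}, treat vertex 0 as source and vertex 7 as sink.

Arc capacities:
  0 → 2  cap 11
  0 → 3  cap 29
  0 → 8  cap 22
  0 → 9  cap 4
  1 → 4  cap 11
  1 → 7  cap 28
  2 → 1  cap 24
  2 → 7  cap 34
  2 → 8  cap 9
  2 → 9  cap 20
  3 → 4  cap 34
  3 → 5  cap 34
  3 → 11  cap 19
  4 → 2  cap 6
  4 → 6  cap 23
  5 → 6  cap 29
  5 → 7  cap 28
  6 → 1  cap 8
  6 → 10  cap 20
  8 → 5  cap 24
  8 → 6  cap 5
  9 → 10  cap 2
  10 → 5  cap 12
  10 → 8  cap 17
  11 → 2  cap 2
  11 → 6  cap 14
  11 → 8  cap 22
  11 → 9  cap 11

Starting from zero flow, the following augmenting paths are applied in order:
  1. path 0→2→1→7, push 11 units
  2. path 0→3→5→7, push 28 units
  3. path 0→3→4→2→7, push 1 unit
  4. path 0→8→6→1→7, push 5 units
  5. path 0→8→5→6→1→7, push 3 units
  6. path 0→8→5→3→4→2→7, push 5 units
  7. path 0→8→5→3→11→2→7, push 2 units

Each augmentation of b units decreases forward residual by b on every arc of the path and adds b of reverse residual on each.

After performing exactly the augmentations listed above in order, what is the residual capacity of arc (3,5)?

after path 1 (0→2→1→7, push 11): res(3,5)=34
after path 2 (0→3→5→7, push 28): res(3,5)=6
after path 3 (0→3→4→2→7, push 1): res(3,5)=6
after path 4 (0→8→6→1→7, push 5): res(3,5)=6
after path 5 (0→8→5→6→1→7, push 3): res(3,5)=6
after path 6 (0→8→5→3→4→2→7, push 5): res(3,5)=11
after path 7 (0→8→5→3→11→2→7, push 2): res(3,5)=13

Residual capacity of (3,5): 13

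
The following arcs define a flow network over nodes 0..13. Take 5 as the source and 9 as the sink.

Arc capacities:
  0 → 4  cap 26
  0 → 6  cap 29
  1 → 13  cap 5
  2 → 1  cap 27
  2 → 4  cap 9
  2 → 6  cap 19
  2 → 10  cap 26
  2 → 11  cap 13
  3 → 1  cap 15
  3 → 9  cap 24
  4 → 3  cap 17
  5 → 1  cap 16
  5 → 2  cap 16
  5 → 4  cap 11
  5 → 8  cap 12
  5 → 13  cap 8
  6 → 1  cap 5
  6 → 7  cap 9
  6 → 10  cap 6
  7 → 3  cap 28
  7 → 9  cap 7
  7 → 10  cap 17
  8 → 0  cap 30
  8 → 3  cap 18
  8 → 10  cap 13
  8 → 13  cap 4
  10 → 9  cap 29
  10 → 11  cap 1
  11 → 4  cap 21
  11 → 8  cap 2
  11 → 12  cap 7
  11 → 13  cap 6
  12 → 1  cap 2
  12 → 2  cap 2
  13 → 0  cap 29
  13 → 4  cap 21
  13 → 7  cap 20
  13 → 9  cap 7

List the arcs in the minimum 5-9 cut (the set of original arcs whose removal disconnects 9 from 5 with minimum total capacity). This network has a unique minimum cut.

Min-cut arcs: {(1,13), (5,2), (5,4), (5,8), (5,13)} (total capacity 52)

augment #1: 5→13→9 push 7
augment #2: 5→2→10→9 push 16
augment #3: 5→4→3→9 push 11
augment #4: 5→8→3→9 push 12
augment #5: 5→13→7→9 push 1
augment #6: 5→1→13→7→9 push 5
max flow = 52; residual-reachable set from 5 gives S-side
cut edges (S→T): {(1,13), (5,2), (5,4), (5,8), (5,13)} total cap 52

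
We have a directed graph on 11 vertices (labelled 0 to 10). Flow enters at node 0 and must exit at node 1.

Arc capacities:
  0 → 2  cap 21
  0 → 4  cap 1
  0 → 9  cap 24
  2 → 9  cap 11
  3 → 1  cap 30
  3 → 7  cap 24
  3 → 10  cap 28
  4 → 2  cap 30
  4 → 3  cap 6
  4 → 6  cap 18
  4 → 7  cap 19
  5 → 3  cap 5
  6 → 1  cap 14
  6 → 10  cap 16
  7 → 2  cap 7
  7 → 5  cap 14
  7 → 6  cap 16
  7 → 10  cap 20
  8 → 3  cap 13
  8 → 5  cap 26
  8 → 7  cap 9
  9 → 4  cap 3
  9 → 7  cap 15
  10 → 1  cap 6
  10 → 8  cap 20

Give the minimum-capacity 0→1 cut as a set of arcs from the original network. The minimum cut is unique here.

Min-cut arcs: {(0,4), (9,4), (9,7)} (total capacity 19)

augment #1: 0→4→3→1 push 1
augment #2: 0→9→4→3→1 push 3
augment #3: 0→9→7→6→1 push 14
augment #4: 0→9→7→10→1 push 1
max flow = 19; residual-reachable set from 0 gives S-side
cut edges (S→T): {(0,4), (9,4), (9,7)} total cap 19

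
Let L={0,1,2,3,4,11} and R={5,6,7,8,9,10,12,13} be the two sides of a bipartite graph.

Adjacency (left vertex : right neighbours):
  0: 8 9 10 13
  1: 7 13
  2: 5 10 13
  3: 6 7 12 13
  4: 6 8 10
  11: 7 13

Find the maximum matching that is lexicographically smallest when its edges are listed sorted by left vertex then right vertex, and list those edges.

Lex-smallest maximum matching: {(0,8), (1,7), (2,5), (3,6), (4,10), (11,13)}

|M| = 6 (so the lex-smallest maximum matching has 6 edges)
process left vertices in ascending order; for each, take the smallest-labelled available neighbour that still permits 6 edges overall, or leave it unmatched if none does
lex-smallest matching: {0-8, 1-7, 2-5, 3-6, 4-10, 11-13}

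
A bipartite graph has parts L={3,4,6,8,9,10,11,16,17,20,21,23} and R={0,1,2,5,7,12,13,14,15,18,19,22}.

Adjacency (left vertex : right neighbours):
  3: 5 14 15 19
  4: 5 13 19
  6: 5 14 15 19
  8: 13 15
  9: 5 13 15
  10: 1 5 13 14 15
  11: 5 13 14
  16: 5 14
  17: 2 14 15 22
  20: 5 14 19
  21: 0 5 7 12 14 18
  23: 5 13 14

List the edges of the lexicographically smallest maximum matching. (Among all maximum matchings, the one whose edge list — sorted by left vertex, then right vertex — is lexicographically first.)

|M| = 8 (so the lex-smallest maximum matching has 8 edges)
process left vertices in ascending order; for each, take the smallest-labelled available neighbour that still permits 8 edges overall, or leave it unmatched if none does
lex-smallest matching: {3-5, 4-13, 6-14, 8-15, 10-1, 17-2, 20-19, 21-0}

Lex-smallest maximum matching: {(3,5), (4,13), (6,14), (8,15), (10,1), (17,2), (20,19), (21,0)}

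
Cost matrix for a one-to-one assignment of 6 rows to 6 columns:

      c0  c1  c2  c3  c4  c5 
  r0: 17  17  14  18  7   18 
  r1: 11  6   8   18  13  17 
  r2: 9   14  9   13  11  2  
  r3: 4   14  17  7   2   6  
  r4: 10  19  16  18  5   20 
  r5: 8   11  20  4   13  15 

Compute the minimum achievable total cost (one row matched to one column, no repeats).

Minimum assignment cost: 35

optimal assignment: row0→col2 (cost 14), row1→col1 (cost 6), row2→col5 (cost 2), row3→col0 (cost 4), row4→col4 (cost 5), row5→col3 (cost 4)
total = 14 + 6 + 2 + 4 + 5 + 4 = 35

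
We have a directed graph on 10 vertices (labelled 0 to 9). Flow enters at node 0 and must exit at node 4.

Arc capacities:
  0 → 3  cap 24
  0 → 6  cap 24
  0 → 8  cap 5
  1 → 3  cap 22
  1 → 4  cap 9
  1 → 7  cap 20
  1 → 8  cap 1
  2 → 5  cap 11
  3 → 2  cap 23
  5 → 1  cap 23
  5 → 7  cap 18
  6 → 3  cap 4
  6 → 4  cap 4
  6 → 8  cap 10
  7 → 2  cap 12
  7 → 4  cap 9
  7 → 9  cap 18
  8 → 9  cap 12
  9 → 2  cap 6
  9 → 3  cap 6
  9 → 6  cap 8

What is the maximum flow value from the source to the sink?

Maximum flow value: 15

augment #1: 0→6→4 bottleneck 4, total now 4
augment #2: 0→3→2→5→1→4 bottleneck 9, total now 13
augment #3: 0→3→2→5→7→4 bottleneck 2, total now 15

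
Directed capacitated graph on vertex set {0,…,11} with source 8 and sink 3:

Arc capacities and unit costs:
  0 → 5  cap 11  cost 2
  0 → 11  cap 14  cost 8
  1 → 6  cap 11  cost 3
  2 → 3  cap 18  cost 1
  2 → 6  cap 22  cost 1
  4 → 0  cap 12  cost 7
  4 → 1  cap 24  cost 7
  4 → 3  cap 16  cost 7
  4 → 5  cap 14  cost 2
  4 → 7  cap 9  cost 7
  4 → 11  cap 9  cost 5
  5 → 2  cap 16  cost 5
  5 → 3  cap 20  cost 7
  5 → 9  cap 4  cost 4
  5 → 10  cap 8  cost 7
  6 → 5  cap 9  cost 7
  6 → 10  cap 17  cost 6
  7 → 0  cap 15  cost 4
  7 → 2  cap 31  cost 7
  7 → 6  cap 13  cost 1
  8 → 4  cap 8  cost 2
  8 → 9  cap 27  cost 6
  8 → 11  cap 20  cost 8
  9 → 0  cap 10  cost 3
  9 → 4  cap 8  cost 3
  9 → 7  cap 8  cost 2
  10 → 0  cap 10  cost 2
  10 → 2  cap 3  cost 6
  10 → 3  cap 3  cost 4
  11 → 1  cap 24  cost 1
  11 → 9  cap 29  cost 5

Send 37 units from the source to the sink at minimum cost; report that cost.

Minimum cost for 37 units: 564

shortest-cost path #1: 8→4→3 push 8 @ unit cost 9 (adds 72)
shortest-cost path #2: 8→9→4→3 push 8 @ unit cost 16 (adds 128)
shortest-cost path #3: 8→9→7→2→3 push 8 @ unit cost 16 (adds 128)
shortest-cost path #4: 8→9→0→5→2→3 push 10 @ unit cost 17 (adds 170)
shortest-cost path #5: 8→11→1→6→10→3 push 3 @ unit cost 22 (adds 66)
total cost = 564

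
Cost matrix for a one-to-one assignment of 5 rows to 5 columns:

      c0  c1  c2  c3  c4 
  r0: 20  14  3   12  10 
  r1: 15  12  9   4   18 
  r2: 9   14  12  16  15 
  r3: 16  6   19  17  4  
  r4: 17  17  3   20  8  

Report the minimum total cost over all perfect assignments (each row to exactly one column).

optimal assignment: row0→col2 (cost 3), row1→col3 (cost 4), row2→col0 (cost 9), row3→col1 (cost 6), row4→col4 (cost 8)
total = 3 + 4 + 9 + 6 + 8 = 30

Minimum assignment cost: 30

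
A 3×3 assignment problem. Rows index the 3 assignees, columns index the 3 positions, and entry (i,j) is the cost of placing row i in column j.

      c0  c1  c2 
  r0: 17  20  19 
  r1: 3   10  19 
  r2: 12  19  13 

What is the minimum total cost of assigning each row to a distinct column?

Minimum assignment cost: 36

optimal assignment: row0→col1 (cost 20), row1→col0 (cost 3), row2→col2 (cost 13)
total = 20 + 3 + 13 = 36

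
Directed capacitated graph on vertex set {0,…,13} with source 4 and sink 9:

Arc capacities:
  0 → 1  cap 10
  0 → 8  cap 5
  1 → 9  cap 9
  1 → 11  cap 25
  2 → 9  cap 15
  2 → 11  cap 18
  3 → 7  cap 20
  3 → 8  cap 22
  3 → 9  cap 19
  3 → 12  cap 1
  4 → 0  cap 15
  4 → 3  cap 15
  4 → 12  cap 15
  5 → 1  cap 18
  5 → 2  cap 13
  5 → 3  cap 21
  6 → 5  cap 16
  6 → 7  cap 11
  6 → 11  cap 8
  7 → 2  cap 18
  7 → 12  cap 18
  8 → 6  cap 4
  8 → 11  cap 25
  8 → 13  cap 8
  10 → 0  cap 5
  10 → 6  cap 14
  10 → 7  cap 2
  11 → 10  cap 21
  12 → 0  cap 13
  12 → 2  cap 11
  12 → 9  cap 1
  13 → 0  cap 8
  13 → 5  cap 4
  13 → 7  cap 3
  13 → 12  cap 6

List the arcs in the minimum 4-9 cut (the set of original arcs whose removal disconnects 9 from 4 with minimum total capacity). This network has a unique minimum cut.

augment #1: 4→3→9 push 15
augment #2: 4→12→9 push 1
augment #3: 4→0→1→9 push 9
augment #4: 4→12→2→9 push 11
augment #5: 4→0→8→6→5→2→9 push 4
augment #6: 4→0→8→13→5→3→9 push 1
augment #7: 4→0→1→11→10→6→5→3→9 push 1
max flow = 42; residual-reachable set from 4 gives S-side
cut edges (S→T): {(0,1), (0,8), (4,3), (12,2), (12,9)} total cap 42

Min-cut arcs: {(0,1), (0,8), (4,3), (12,2), (12,9)} (total capacity 42)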